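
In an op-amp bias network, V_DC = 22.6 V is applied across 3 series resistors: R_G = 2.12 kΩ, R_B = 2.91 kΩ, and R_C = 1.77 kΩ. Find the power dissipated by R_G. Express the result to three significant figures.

The common current is I = 22.6/6.800 = 3.324 mA.
V(R_G) = I·R = 7.046 V; P = V·I = 7.046 × 3.324 = 23.42 mW.

P ≈ 23.4 mW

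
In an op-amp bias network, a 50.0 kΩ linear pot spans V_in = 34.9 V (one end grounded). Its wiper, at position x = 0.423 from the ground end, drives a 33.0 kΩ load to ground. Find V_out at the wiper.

Split the track: R_lower = x·R_p = 21.15 kΩ, R_upper = (1−x)·R_p = 28.85 kΩ.
Lower segment in parallel with the load: 21.15 ‖ 33.0 = 12.89 kΩ.
Then V_out = V_in · 12.89/(28.85 + 12.89) = 10.78 V.
(Unloaded: V_out = x·V_in = 14.8 V.)

V_out ≈ 10.8 V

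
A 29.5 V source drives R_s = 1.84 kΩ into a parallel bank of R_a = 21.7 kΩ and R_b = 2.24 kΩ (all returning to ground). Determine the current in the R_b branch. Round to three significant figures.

I ≈ 6.91 mA

Equivalent of the parallel group: R_p = 2.030 kΩ.
V_A by voltage divider: V_A = 29.5 × 2.030/(1.84 + 2.030) = 15.48 V.
Branch current I = V_A/R_b = 15.48/2.24 = 6.909 mA.
(Equivalently: I_total = 7.622 mA, then current-divider fraction G_k/ΣG = 0.9064.)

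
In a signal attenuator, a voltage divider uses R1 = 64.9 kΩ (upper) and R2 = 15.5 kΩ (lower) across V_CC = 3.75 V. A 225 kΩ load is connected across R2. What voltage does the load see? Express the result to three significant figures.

V_out ≈ 0.685 V

The load sits in parallel with R2, giving an effective lower resistance R2' = R2·R_L/(R2+R_L) = 14.50 kΩ.
Voltage divider with the loaded lower leg: V_out = 3.75 × 14.50/(64.9 + 14.50) = 3.75 × 0.1826 = 0.6849 V.
(Unloaded it would be 0.723 V; the load pulls it down.)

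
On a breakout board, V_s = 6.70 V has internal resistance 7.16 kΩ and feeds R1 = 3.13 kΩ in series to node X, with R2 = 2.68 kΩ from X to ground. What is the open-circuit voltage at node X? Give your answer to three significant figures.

V_th ≈ 1.38 V

R1' = 7.16 + 3.13 = 10.29 kΩ (source resistance + R1).
With X open, the divider is unloaded: V_th = 6.70 × 2.68/12.97 = 1.384 V.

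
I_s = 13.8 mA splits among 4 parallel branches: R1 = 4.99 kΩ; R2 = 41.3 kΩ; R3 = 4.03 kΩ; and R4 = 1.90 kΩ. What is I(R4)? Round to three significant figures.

ΣG = 1/4.99 + 1/41.3 + 1/4.03 + 1/1.90 = 0.9991.
Current divider: I(R4) = I_s · G_k/ΣG = 13.8 × (0.5263/0.9991) = 13.8 × 0.5268 = 7.270 mA.

I ≈ 7.27 mA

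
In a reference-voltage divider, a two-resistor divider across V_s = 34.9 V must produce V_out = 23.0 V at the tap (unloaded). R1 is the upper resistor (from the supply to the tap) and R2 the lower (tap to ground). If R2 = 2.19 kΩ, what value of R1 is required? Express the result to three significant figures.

R1 ≈ 1.13 kΩ

The divider ratio is R2/(R1+R2) = 23.0/34.9 = 0.6590.
R1 = R2·(1/k − 1) = 2.19 × 0.5174 = 1.133 kΩ.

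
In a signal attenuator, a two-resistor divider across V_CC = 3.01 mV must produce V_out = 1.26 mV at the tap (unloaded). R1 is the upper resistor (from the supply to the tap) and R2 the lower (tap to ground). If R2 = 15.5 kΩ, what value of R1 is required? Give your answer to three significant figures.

R1 ≈ 21.5 kΩ

V_out/V_CC = R2/(R1+R2) = 0.4186.
R1 = R2·(1/k − 1) = 15.5 × 1.389 = 21.53 kΩ.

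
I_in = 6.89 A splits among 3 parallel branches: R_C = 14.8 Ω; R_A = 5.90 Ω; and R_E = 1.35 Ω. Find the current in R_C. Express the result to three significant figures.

ΣG = 1/14.8 + 1/5.90 + 1/1.35 = 0.9778.
R_C takes the fraction G_k/ΣG = 0.06757/0.9778 = 0.06910, so I = 6.89 × 0.06910 = 0.4761 A.

I ≈ 0.476 A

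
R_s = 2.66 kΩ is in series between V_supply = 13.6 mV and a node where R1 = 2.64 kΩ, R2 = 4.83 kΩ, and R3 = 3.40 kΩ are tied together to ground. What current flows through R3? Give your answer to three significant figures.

Combine the parallel branches: R_p = (1/2.64 + 1/4.83 + 1/3.40)⁻¹ = 1.136 kΩ.
Node voltage V_A = V_supply · R_p/(R_s + R_p) = 13.6 × 0.2993 = 4.071 mV.
Branch current I = V_A/R3 = 4.071/3.40 = 1.197 µA.
(Equivalently: I_total = 3.582 µA, then current-divider fraction G_k/ΣG = 0.3342.)

I ≈ 1.20 µA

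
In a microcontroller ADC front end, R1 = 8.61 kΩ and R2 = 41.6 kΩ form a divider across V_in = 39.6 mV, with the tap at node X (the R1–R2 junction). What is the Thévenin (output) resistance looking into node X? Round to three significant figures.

Looking into X with the source shorted: R_th = R1·R2/(R1+R2) = 8.610 × 41.6/50.21 = 7.134 kΩ.

R_th ≈ 7.13 kΩ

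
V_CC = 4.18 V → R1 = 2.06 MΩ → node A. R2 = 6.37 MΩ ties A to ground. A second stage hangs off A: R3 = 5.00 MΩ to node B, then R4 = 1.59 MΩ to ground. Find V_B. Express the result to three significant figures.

V_B ≈ 0.616 V

Node A sees R2 in parallel with the series input of stage 2, R3 + R4 = 6.590 MΩ.
R2 ‖ (R3+R4) = 3.239 MΩ.
First divider: V_A = V_CC · 3.239/(2.06 + 3.239) = 2.555 V.
Stage 2 is unloaded, so V_B = V_A · R4/(R3+R4) = 2.555 × 1.59/6.590 = 0.6165 V.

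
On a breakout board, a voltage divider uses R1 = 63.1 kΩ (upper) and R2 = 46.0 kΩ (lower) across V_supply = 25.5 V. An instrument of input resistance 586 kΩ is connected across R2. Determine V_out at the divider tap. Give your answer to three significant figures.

V_out ≈ 10.3 V

The load sits in parallel with R2, giving an effective lower resistance R2' = R2·R_L/(R2+R_L) = 42.65 kΩ.
Now apply the divider: V_out = 25.5 × 0.4033 = 10.28 V.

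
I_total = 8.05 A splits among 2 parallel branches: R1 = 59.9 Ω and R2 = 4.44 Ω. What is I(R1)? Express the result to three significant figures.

I ≈ 0.556 A

Two-branch current divider: I_k = I_total · R_other/(R_1 + R_2).
So I = 8.05 × 4.44/64.34 = 0.5555 A.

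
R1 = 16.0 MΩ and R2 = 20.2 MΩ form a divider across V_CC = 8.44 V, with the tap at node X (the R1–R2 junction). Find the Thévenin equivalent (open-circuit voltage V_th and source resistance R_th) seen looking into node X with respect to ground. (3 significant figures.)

V_th ≈ 4.71 V, R_th ≈ 8.93 MΩ

Open-circuit (no load on X): V_th = V_CC · R2/(R1 + R2) = 8.44 × 20.2/(16.00 + 20.2) = 4.710 V.
Zeroing V_CC shorts the top of R1 to ground, so R_th = R1 ‖ R2 = 8.928 MΩ.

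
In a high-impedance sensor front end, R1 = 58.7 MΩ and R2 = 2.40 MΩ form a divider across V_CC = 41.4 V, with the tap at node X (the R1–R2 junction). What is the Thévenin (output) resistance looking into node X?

Looking into X with the source shorted: R_th = R1·R2/(R1+R2) = 58.70 × 2.40/61.10 = 2.306 MΩ.

R_th ≈ 2.31 MΩ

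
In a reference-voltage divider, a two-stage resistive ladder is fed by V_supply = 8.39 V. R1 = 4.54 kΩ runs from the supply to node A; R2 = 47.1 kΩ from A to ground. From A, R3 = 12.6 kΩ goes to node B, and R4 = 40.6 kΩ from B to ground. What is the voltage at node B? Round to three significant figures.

V_B ≈ 5.42 V

Node A sees R2 in parallel with the series input of stage 2, R3 + R4 = 53.20 kΩ.
R2 ‖ (R3+R4) = 24.98 kΩ.
V_A = 8.39 × 24.98/(4.54 + 24.98) = 7.100 V.
Stage 2 is unloaded, so V_B = V_A · R4/(R3+R4) = 7.100 × 40.6/53.20 = 5.418 V.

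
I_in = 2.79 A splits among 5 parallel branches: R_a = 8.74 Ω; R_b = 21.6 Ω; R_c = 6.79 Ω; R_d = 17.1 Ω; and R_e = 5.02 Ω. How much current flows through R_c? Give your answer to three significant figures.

Conductances: ΣG = 1/8.74 + 1/21.6 + 1/6.79 + 1/17.1 + 1/5.02 = 0.5657 (1/Ω).
By the current-divider rule, I = I_in · G_k/ΣG = 2.79 × 0.2604 = 0.7264 A.

I ≈ 0.726 A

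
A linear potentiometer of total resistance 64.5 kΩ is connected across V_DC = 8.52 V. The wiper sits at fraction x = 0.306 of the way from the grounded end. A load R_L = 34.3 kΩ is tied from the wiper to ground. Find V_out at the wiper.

Lower segment x·R_p = 19.74 kΩ; upper segment (1−x)·R_p = 44.76 kΩ.
R_L loads the lower segment: effective lower R = 12.53 kΩ.
Then V_out = V_DC · 12.53/(44.76 + 12.53) = 1.863 V.

V_out ≈ 1.86 V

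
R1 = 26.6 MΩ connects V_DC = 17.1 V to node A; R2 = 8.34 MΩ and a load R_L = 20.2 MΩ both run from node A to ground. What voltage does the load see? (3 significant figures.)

First combine the lower leg with the load: R2 ‖ R_L = 5.903 MΩ.
Now apply the divider: V_out = 17.1 × 0.1816 = 3.106 V.
(Unloaded it would be 4.08 V; the load pulls it down.)

V_out ≈ 3.11 V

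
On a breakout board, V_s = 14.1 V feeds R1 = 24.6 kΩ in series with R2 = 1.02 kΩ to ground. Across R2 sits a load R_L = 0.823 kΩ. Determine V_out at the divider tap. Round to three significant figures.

V_out ≈ 0.256 V

First combine the lower leg with the load: R2 ‖ R_L = 0.4555 kΩ.
Voltage divider with the loaded lower leg: V_out = 14.1 × 0.4555/(24.6 + 0.4555) = 14.1 × 0.01818 = 0.2563 V.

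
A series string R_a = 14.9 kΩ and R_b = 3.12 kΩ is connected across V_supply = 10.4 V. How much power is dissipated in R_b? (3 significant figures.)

P ≈ 1.04 mW

Series current I = V_supply/ΣR = 10.4/18.02 = 0.5771 mA.
P = I²R = 0.3331 × 3.12 = 1.039 mW.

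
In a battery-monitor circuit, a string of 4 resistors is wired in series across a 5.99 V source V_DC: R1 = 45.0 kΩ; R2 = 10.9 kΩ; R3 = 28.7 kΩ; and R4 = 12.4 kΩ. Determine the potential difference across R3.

ΣR = 45.0 + 10.9 + 28.7 + 12.4 = 97.00 kΩ.
V = V_DC · R/ΣR = 5.99 × 0.2959 = 1.772 V.

V ≈ 1.77 V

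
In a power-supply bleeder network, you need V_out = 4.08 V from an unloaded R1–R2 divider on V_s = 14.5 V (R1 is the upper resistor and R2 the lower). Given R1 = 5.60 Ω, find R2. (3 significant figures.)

R2 ≈ 2.19 Ω

The divider ratio is R2/(R1+R2) = 4.08/14.5 = 0.2814.
So R2 = R1 · V_out/(V_s − V_out) = 5.60 × 4.08/(14.5 − 4.08) = 5.60 × 0.3916 = 2.193 Ω.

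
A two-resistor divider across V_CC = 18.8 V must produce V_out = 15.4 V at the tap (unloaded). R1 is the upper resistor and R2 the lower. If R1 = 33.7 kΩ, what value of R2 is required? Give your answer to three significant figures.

R2 ≈ 153 kΩ

V_out/V_CC = R2/(R1+R2) = 0.8191.
R2 = R1 · 0.8191/(1 − 0.8191) = 152.6 kΩ.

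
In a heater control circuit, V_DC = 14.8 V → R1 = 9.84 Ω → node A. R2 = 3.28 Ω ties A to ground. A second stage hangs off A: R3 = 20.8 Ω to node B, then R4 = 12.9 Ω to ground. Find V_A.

V_A ≈ 3.45 V

The second stage (R3 + R4 = 33.70 Ω) loads node A in parallel with R2.
Effective lower resistance at A: R2 ‖ 33.70 = 2.989 Ω.
V_A = 14.8 × 2.989/(9.84 + 2.989) = 3.448 V.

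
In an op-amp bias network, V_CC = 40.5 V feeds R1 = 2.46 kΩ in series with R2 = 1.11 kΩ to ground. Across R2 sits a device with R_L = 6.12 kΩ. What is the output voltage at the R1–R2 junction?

R2 ‖ R_L = (1.11 × 6.12)/(1.11 + 6.12) = 0.9396 kΩ.
Then V_out = V_CC · R2'/(R1 + R2') = 40.5 × 0.9396/3.400 = 11.19 V.

V_out ≈ 11.2 V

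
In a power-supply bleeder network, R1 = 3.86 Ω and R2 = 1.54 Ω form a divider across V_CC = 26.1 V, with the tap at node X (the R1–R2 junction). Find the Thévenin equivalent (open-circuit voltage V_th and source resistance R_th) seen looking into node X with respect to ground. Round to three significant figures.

V_th is the unloaded tap voltage: V_CC · R2/(R1+R2) = 26.1 × 0.2852 = 7.443 V.
With V_CC suppressed (replaced by a short), R_th = R1 ‖ R2 = (3.860 × 1.54)/(3.860 + 1.54) = 1.101 Ω.

V_th ≈ 7.44 V, R_th ≈ 1.10 Ω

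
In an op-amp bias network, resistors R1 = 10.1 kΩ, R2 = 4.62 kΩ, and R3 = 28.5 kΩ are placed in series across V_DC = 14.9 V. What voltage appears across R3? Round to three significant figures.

Total series resistance ΣR = 10.1 + 4.62 + 28.5 = 43.22 kΩ.
V = V_DC · R/ΣR = 14.9 × 0.6594 = 9.825 V.

V ≈ 9.83 V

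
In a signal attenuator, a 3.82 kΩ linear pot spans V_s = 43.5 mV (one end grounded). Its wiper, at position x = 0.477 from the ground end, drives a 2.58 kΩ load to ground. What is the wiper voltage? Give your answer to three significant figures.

V_out ≈ 15.2 mV

The pot divides into 1.998 kΩ above the wiper and 1.822 kΩ below.
R_L loads the lower segment: effective lower R = 1.068 kΩ.
V_out = 43.5 × 1.068/(1.998 + 1.068) = 15.15 mV.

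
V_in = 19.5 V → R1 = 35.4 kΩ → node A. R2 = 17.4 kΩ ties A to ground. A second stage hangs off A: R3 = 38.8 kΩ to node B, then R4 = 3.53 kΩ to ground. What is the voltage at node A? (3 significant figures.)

Looking into the second stage from A: R3 + R4 = 42.33 kΩ appears in parallel with R2.
Effective lower resistance at A: R2 ‖ 42.33 = 12.33 kΩ.
First divider: V_A = V_in · 12.33/(35.4 + 12.33) = 5.038 V.

V_A ≈ 5.04 V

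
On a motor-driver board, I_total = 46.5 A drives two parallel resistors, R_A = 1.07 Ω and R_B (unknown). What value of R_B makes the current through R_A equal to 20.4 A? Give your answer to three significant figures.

R_B ≈ 0.836 Ω

Two-branch current divider: I_A = I_total · R_B/(R_A + R_B).
20.4/46.5 = R_B/(R_A + R_B) → R_B = R_A · (0.4387)/(1 − 0.4387) = 1.07 × 0.7816 = 0.8363 Ω.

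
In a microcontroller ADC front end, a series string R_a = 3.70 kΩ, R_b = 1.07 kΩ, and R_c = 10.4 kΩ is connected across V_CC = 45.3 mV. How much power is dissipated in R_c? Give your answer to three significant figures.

P ≈ 92.7 nW

ΣR = 15.17 kΩ → I = 45.3/15.17 = 2.986 µA.
V(R_c) = I·R = 31.06 mV; P = V·I = 31.06 × 2.986 = 92.74 nW.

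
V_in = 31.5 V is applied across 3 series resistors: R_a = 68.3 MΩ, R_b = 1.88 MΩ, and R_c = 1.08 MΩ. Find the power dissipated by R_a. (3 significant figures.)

P ≈ 13.3 µW

ΣR = 71.26 MΩ → I = 31.5/71.26 = 0.4420 µA.
P(R_a) = I²·R_a = (0.4420)² × 68.3 = 13.35 µW.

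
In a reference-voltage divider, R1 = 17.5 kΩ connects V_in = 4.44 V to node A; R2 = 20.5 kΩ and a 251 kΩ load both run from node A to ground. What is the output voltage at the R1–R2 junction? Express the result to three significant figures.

R2 ‖ R_L = (20.5 × 251)/(20.5 + 251) = 18.95 kΩ.
Then V_out = V_in · R2'/(R1 + R2') = 4.44 × 18.95/36.45 = 2.308 V.
(Unloaded it would be 2.40 V; the load pulls it down.)

V_out ≈ 2.31 V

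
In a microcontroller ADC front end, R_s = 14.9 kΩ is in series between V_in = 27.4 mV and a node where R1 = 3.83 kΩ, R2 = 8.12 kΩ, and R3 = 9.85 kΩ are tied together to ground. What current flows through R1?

Combine the parallel branches: R_p = (1/3.83 + 1/8.12 + 1/9.85)⁻¹ = 2.059 kΩ.
V_A = 27.4 × 2.059/16.96 = 3.326 mV.
I(R1) = V_A / R1 = 3.326/3.83 = 0.8684 µA.

I ≈ 0.868 µA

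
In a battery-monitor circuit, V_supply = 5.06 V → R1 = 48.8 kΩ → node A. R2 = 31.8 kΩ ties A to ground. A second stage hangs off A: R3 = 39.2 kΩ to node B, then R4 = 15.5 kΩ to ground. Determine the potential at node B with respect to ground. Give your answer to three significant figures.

Node A sees R2 in parallel with the series input of stage 2, R3 + R4 = 54.70 kΩ.
R2 ‖ (R3+R4) = 20.11 kΩ.
V_A = 5.06 × 20.11/(48.8 + 20.11) = 1.477 V.
Stage 2 is unloaded, so V_B = V_A · R4/(R3+R4) = 1.477 × 15.5/54.70 = 0.4184 V.

V_B ≈ 0.418 V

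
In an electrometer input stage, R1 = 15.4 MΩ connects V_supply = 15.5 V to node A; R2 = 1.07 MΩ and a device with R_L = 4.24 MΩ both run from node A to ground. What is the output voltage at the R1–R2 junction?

V_out ≈ 0.815 V

The load sits in parallel with R2, giving an effective lower resistance R2' = R2·R_L/(R2+R_L) = 0.8544 MΩ.
Then V_out = V_supply · R2'/(R1 + R2') = 15.5 × 0.8544/16.25 = 0.8147 V.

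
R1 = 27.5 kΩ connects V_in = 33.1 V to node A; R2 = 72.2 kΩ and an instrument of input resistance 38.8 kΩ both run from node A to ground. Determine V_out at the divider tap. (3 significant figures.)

R2 ‖ R_L = (72.2 × 38.8)/(72.2 + 38.8) = 25.24 kΩ.
Then V_out = V_in · R2'/(R1 + R2') = 33.1 × 25.24/52.74 = 15.84 V.
(Unloaded it would be 24.0 V; the load pulls it down.)

V_out ≈ 15.8 V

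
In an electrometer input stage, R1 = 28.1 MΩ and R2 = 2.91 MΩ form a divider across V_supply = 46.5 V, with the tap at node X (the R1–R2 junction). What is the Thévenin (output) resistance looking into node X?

Looking into X with the source shorted: R_th = R1·R2/(R1+R2) = 28.10 × 2.91/31.01 = 2.637 MΩ.

R_th ≈ 2.64 MΩ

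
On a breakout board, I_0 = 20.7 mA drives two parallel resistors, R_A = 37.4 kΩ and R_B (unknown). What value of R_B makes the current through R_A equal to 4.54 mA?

Two-branch current divider: I_A = I_0 · R_B/(R_A + R_B).
With f = 0.2193, R_B = R_A · f/(1−f) = 37.4 × 0.2809 = 10.51 kΩ.

R_B ≈ 10.5 kΩ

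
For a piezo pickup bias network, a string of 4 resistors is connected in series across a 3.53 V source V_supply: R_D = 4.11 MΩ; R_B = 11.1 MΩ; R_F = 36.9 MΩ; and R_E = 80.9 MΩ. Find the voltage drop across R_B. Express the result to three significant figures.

V ≈ 0.295 V

ΣR = 4.11 + 11.1 + 36.9 + 80.9 = 133.0 MΩ.
By the voltage-divider rule, V = 3.53 × 11.10/133.0 = 0.2946 V.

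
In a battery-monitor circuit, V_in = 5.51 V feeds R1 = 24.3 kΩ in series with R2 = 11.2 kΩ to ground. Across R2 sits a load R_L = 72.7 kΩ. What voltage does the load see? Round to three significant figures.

V_out ≈ 1.57 V

The load sits in parallel with R2, giving an effective lower resistance R2' = R2·R_L/(R2+R_L) = 9.705 kΩ.
Now apply the divider: V_out = 5.51 × 0.2854 = 1.573 V.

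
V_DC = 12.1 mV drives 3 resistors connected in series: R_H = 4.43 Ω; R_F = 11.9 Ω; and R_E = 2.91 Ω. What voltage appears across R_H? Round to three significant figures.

V ≈ 2.79 mV

Series total: ΣR = 4.43 + 11.9 + 2.91 = 19.24 Ω.
By the voltage-divider rule, V = 12.1 × 4.430/19.24 = 2.786 mV.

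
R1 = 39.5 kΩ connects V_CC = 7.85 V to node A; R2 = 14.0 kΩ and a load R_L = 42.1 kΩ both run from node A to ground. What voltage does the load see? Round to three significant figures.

V_out ≈ 1.65 V

The load sits in parallel with R2, giving an effective lower resistance R2' = R2·R_L/(R2+R_L) = 10.51 kΩ.
Voltage divider with the loaded lower leg: V_out = 7.85 × 10.51/(39.5 + 10.51) = 7.85 × 0.2101 = 1.649 V.
(Unloaded it would be 2.05 V; the load pulls it down.)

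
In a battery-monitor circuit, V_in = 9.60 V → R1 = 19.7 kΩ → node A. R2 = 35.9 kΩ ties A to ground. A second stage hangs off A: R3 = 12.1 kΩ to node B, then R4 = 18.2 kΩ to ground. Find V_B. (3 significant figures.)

V_B ≈ 2.62 V

Node A sees R2 in parallel with the series input of stage 2, R3 + R4 = 30.30 kΩ.
Effective lower resistance at A: R2 ‖ 30.30 = 16.43 kΩ.
So V_A = 9.60 × 0.4548 = 4.366 V.
Then the unloaded second divider: V_B = V_A × R4/(R3+R4) = 4.366 × 0.6007 = 2.622 V.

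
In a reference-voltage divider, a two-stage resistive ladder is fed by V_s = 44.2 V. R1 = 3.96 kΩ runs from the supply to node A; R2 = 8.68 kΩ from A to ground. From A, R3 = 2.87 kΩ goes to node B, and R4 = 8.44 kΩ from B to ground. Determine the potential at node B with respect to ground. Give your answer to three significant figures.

V_B ≈ 18.3 V

The second stage (R3 + R4 = 11.31 kΩ) loads node A in parallel with R2.
Effective lower resistance at A: R2 ‖ 11.31 = 4.911 kΩ.
First divider: V_A = V_s · 4.911/(3.96 + 4.911) = 24.47 V.
Then the unloaded second divider: V_B = V_A × R4/(R3+R4) = 24.47 × 0.7462 = 18.26 V.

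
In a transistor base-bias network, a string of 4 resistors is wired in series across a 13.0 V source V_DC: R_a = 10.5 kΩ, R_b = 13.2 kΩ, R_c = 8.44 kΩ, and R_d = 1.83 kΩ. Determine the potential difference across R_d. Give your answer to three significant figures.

V ≈ 0.700 V

Total series resistance ΣR = 10.5 + 13.2 + 8.44 + 1.83 = 33.97 kΩ.
Voltage divider: V = V_DC · (1.830 / 33.97) = 13.0 × 0.05387 = 0.7003 V.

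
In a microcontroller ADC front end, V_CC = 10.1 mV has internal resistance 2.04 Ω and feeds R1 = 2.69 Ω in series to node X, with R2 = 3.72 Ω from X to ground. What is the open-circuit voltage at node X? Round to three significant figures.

R1' = 2.04 + 2.69 = 4.730 Ω (source resistance + R1).
With X open, the divider is unloaded: V_th = 10.1 × 3.72/8.450 = 4.446 mV.

V_th ≈ 4.45 mV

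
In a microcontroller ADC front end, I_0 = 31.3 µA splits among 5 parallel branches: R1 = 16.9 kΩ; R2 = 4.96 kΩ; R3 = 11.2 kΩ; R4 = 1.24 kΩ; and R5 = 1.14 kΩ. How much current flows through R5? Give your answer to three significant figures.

Conductances: ΣG = 1/16.9 + 1/4.96 + 1/11.2 + 1/1.24 + 1/1.14 = 2.034 (1/kΩ).
R5 takes the fraction G_k/ΣG = 0.8772/2.034 = 0.4313, so I = 31.3 × 0.4313 = 13.50 µA.

I ≈ 13.5 µA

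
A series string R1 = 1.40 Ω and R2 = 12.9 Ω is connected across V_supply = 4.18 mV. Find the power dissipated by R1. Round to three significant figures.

ΣR = 14.30 Ω → I = 4.18/14.30 = 0.2923 mA.
P = I²R = 0.08544 × 1.40 = 0.1196 µW.

P ≈ 0.120 µW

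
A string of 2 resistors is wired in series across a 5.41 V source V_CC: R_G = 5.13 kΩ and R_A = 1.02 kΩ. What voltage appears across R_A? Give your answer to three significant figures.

V ≈ 0.897 V

Series total: ΣR = 5.13 + 1.02 = 6.150 kΩ.
V = V_CC · R/ΣR = 5.41 × 0.1659 = 0.8973 V.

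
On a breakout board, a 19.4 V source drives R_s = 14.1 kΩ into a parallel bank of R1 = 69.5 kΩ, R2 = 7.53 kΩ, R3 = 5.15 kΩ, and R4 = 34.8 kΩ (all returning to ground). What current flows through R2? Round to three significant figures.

Equivalent of the parallel group: R_p = 2.702 kΩ.
V_A = 19.4 × 2.702/16.80 = 3.120 V.
Branch current I = V_A/R2 = 3.120/7.53 = 0.4143 mA.
(Check via current divider: I_total = 1.155 mA; share G_k/ΣG = 0.3588 → same result.)

I ≈ 0.414 mA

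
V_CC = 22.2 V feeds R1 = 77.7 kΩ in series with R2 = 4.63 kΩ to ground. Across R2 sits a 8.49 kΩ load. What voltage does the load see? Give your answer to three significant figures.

The load sits in parallel with R2, giving an effective lower resistance R2' = R2·R_L/(R2+R_L) = 2.996 kΩ.
Voltage divider with the loaded lower leg: V_out = 22.2 × 2.996/(77.7 + 2.996) = 22.2 × 0.03713 = 0.8242 V.
(Unloaded it would be 1.25 V; the load pulls it down.)

V_out ≈ 0.824 V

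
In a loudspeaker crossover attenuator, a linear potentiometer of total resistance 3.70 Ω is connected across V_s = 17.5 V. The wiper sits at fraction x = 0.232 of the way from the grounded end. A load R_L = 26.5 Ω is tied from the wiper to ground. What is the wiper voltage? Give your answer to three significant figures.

Lower segment x·R_p = 0.8584 Ω; upper segment (1−x)·R_p = 2.842 Ω.
(x·R_p) ‖ R_L = 0.8315 Ω.
Then V_out = V_s · 0.8315/(2.842 + 0.8315) = 3.961 V.

V_out ≈ 3.96 V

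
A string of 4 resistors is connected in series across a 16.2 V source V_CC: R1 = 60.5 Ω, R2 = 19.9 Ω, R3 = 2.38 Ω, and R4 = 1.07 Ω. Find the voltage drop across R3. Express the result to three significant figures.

ΣR = 60.5 + 19.9 + 2.38 + 1.07 = 83.85 Ω.
V = V_CC · R/ΣR = 16.2 × 0.02838 = 0.4598 V.

V ≈ 0.460 V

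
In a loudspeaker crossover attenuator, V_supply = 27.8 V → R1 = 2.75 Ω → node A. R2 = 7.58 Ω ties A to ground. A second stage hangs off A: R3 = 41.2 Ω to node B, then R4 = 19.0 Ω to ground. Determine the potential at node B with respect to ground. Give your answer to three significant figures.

Looking into the second stage from A: R3 + R4 = 60.20 Ω appears in parallel with R2.
Effective lower resistance at A: R2 ‖ 60.20 = 6.732 Ω.
First divider: V_A = V_supply · 6.732/(2.75 + 6.732) = 19.74 V.
V_B = V_A × 0.3156 = 6.229 V.

V_B ≈ 6.23 V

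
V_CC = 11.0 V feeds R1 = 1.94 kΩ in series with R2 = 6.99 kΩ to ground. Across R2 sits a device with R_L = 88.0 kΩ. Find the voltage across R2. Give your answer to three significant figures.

V_out ≈ 8.46 V

The load sits in parallel with R2, giving an effective lower resistance R2' = R2·R_L/(R2+R_L) = 6.476 kΩ.
Now apply the divider: V_out = 11.0 × 0.7695 = 8.464 V.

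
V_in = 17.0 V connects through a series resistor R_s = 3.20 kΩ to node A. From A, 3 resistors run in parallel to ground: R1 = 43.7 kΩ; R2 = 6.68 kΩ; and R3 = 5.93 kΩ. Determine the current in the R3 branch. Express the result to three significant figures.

Parallel bank: R_p = 1/(1/43.7 + 1/6.68 + 1/5.93) = 2.931 kΩ.
V_A by voltage divider: V_A = 17.0 × 2.931/(3.20 + 2.931) = 8.127 V.
I(R3) = V_A / R3 = 8.127/5.93 = 1.370 mA.

I ≈ 1.37 mA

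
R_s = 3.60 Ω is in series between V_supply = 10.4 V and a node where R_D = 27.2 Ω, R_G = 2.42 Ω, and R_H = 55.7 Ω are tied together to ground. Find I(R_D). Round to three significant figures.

I ≈ 0.142 A

Equivalent of the parallel group: R_p = 2.137 Ω.
V_A by voltage divider: V_A = 10.4 × 2.137/(3.60 + 2.137) = 3.874 V.
I(R_D) = V_A / R_D = 3.874/27.2 = 0.1424 A.
(Check via current divider: I_total = 1.813 A; share G_k/ΣG = 0.07857 → same result.)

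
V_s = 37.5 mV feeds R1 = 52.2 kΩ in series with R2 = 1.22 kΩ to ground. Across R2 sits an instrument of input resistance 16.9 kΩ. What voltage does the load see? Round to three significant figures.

The load sits in parallel with R2, giving an effective lower resistance R2' = R2·R_L/(R2+R_L) = 1.138 kΩ.
Voltage divider with the loaded lower leg: V_out = 37.5 × 1.138/(52.2 + 1.138) = 37.5 × 0.02133 = 0.8000 mV.

V_out ≈ 0.800 mV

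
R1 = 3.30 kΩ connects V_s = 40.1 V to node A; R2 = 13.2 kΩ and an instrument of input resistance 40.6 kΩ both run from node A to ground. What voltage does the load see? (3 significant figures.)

R2 ‖ R_L = (13.2 × 40.6)/(13.2 + 40.6) = 9.961 kΩ.
Voltage divider with the loaded lower leg: V_out = 40.1 × 9.961/(3.30 + 9.961) = 40.1 × 0.7512 = 30.12 V.
(Unloaded it would be 32.1 V; the load pulls it down.)

V_out ≈ 30.1 V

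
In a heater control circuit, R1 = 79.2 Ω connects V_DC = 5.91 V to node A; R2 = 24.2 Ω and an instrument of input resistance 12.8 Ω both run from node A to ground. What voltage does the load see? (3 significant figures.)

V_out ≈ 0.565 V

First combine the lower leg with the load: R2 ‖ R_L = 8.372 Ω.
Now apply the divider: V_out = 5.91 × 0.09560 = 0.5650 V.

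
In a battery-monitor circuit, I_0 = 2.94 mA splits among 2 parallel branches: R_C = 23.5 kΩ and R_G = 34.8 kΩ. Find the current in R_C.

With just two branches, the current splits inversely with resistance.
So I = 2.94 × 34.8/58.30 = 1.755 mA.

I ≈ 1.75 mA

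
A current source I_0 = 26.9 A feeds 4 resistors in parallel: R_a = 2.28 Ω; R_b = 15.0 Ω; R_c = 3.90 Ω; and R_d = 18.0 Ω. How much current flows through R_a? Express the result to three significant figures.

I ≈ 14.4 A

Conductances: ΣG = 1/2.28 + 1/15.0 + 1/3.90 + 1/18.0 = 0.8172 (1/Ω).
R_a takes the fraction G_k/ΣG = 0.4386/0.8172 = 0.5367, so I = 26.9 × 0.5367 = 14.44 A.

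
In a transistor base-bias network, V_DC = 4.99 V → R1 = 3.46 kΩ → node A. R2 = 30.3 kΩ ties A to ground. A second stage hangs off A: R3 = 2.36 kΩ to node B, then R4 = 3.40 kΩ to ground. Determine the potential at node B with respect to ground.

Looking into the second stage from A: R3 + R4 = 5.760 kΩ appears in parallel with R2.
R2 ‖ (R3+R4) = 4.840 kΩ.
V_A = 4.99 × 4.840/(3.46 + 4.840) = 2.910 V.
Then the unloaded second divider: V_B = V_A × R4/(R3+R4) = 2.910 × 0.5903 = 1.718 V.

V_B ≈ 1.72 V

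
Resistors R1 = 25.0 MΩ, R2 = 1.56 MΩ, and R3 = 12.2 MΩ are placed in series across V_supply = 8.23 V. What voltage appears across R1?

V ≈ 5.31 V

ΣR = 25.0 + 1.56 + 12.2 = 38.76 MΩ.
By the voltage-divider rule, V = 8.23 × 25.00/38.76 = 5.308 V.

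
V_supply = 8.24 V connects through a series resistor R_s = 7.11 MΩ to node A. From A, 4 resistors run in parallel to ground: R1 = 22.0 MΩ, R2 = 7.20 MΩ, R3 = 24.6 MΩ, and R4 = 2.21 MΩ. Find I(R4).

Equivalent of the parallel group: R_p = 1.476 MΩ.
V_A = 8.24 × 1.476/8.586 = 1.417 V.
I(R4) = V_A / R4 = 1.417/2.21 = 0.6410 µA.
(Check via current divider: I_total = 0.9597 µA; share G_k/ΣG = 0.6679 → same result.)

I ≈ 0.641 µA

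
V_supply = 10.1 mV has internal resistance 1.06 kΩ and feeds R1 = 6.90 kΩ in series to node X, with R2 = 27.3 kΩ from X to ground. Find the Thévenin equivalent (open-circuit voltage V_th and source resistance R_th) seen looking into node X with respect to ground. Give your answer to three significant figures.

R1' = 1.06 + 6.90 = 7.960 kΩ (source resistance + R1).
With X open, the divider is unloaded: V_th = 10.1 × 27.3/35.26 = 7.820 mV.
Looking into X with the source shorted: R_th = R1'·R2/(R1'+R2) = 7.960 × 27.3/35.26 = 6.163 kΩ.

V_th ≈ 7.82 mV, R_th ≈ 6.16 kΩ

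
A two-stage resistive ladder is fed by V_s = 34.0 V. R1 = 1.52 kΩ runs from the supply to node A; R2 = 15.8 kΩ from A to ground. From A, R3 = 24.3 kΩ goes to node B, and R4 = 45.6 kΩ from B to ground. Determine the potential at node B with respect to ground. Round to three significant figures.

V_B ≈ 19.8 V

Node A sees R2 in parallel with the series input of stage 2, R3 + R4 = 69.90 kΩ.
Effective lower resistance at A: R2 ‖ 69.90 = 12.89 kΩ.
V_A = 34.0 × 12.89/(1.52 + 12.89) = 30.41 V.
V_B = V_A × 0.6524 = 19.84 V.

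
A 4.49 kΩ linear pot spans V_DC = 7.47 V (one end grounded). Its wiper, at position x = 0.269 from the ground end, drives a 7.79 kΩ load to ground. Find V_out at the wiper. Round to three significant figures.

V_out ≈ 1.80 V

Split the track: R_lower = x·R_p = 1.208 kΩ, R_upper = (1−x)·R_p = 3.282 kΩ.
Lower segment in parallel with the load: 1.208 ‖ 7.79 = 1.046 kΩ.
Then V_out = V_DC · 1.046/(3.282 + 1.046) = 1.805 V.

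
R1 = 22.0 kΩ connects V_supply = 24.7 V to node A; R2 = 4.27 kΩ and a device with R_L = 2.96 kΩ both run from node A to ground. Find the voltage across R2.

R2 ‖ R_L = (4.27 × 2.96)/(4.27 + 2.96) = 1.748 kΩ.
Now apply the divider: V_out = 24.7 × 0.07361 = 1.818 V.

V_out ≈ 1.82 V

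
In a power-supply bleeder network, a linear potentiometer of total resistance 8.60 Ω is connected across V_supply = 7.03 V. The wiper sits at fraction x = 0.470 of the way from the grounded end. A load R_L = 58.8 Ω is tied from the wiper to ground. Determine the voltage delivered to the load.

V_out ≈ 3.19 V

Split the track: R_lower = x·R_p = 4.042 Ω, R_upper = (1−x)·R_p = 4.558 Ω.
R_L loads the lower segment: effective lower R = 3.782 Ω.
Then V_out = V_supply · 3.782/(4.558 + 3.782) = 3.188 V.
(Unloaded: V_out = x·V_supply = 3.30 V.)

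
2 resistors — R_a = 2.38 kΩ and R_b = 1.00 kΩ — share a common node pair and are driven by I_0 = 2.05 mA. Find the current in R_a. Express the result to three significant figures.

With just two branches, the current splits inversely with resistance.
So I = 2.05 × 1.00/3.380 = 0.6065 mA.

I ≈ 0.607 mA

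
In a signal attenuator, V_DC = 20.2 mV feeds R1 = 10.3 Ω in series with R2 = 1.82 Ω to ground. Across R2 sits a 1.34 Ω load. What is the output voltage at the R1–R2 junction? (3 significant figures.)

R2 ‖ R_L = (1.82 × 1.34)/(1.82 + 1.34) = 0.7718 Ω.
Then V_out = V_DC · R2'/(R1 + R2') = 20.2 × 0.7718/11.07 = 1.408 mV.

V_out ≈ 1.41 mV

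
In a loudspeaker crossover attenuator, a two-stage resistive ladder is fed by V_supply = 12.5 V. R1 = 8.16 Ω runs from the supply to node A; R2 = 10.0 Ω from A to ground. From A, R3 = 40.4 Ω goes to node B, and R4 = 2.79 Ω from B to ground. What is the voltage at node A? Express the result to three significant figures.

The second stage (R3 + R4 = 43.19 Ω) loads node A in parallel with R2.
R2 ‖ (R3+R4) = 8.120 Ω.
So V_A = 12.5 × 0.4988 = 6.235 V.

V_A ≈ 6.23 V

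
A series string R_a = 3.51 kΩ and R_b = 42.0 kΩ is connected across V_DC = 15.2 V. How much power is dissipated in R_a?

P ≈ 0.392 mW

The common current is I = 15.2/45.51 = 0.3340 mA.
P(R_a) = I²·R_a = (0.3340)² × 3.51 = 0.3915 mW.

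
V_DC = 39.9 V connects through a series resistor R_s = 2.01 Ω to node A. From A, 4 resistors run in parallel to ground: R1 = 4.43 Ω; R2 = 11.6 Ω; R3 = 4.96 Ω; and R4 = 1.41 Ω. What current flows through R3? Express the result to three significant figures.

I ≈ 2.33 A

Equivalent of the parallel group: R_p = 0.8178 Ω.
V_A by voltage divider: V_A = 39.9 × 0.8178/(2.01 + 0.8178) = 11.54 V.
Branch current I = V_A/R3 = 11.54/4.96 = 2.326 A.
(Check via current divider: I_total = 14.11 A; share G_k/ΣG = 0.1649 → same result.)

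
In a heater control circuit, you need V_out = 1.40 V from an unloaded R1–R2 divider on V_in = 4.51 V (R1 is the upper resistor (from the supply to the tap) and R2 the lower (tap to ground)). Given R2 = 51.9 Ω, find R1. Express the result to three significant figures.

V_out/V_in = R2/(R1+R2) = 0.3104.
R1 = R2·(1/k − 1) = 51.9 × 2.221 = 115.3 Ω.

R1 ≈ 115 Ω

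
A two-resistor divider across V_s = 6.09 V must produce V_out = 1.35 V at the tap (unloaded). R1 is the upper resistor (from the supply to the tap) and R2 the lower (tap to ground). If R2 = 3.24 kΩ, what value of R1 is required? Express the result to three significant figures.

R1 ≈ 11.4 kΩ

Required fraction k = V_out/V_s = 0.2217.
So R1 = R2 · (V_s/V_out − 1) = 3.24 × (6.09/1.35 − 1) = 3.24 × 3.511 = 11.38 kΩ.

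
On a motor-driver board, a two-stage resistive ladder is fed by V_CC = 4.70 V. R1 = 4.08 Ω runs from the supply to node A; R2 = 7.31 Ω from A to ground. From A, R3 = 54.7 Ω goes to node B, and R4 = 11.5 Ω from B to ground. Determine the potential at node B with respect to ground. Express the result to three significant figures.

V_B ≈ 0.504 V

Looking into the second stage from A: R3 + R4 = 66.20 Ω appears in parallel with R2.
R2 ‖ (R3+R4) = 6.583 Ω.
V_A = 4.70 × 6.583/(4.08 + 6.583) = 2.902 V.
V_B = V_A × 0.1737 = 0.5041 V.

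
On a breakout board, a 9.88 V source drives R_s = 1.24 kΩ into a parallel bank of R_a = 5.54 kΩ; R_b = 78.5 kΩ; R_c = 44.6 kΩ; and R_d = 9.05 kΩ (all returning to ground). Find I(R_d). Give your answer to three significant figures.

Combine the parallel branches: R_p = (1/5.54 + 1/78.5 + 1/44.6 + 1/9.05)⁻¹ = 3.066 kΩ.
V_A by voltage divider: V_A = 9.88 × 3.066/(1.24 + 3.066) = 7.035 V.
Branch current I = V_A/R_d = 7.035/9.05 = 0.7773 mA.
(Equivalently: I_total = 2.294 mA, then current-divider fraction G_k/ΣG = 0.3388.)

I ≈ 0.777 mA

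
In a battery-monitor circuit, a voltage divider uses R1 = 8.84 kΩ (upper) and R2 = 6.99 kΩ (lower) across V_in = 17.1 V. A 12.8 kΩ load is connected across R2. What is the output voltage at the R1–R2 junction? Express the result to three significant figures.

V_out ≈ 5.79 V

The load sits in parallel with R2, giving an effective lower resistance R2' = R2·R_L/(R2+R_L) = 4.521 kΩ.
Voltage divider with the loaded lower leg: V_out = 17.1 × 4.521/(8.84 + 4.521) = 17.1 × 0.3384 = 5.786 V.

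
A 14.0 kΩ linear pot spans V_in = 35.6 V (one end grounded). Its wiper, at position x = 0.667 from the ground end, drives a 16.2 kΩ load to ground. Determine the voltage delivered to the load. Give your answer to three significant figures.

Split the track: R_lower = x·R_p = 9.338 kΩ, R_upper = (1−x)·R_p = 4.662 kΩ.
R_L loads the lower segment: effective lower R = 5.924 kΩ.
Then V_out = V_in · 5.924/(4.662 + 5.924) = 19.92 V.

V_out ≈ 19.9 V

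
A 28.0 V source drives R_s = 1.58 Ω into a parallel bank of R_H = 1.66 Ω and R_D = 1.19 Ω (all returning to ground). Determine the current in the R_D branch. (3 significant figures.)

I ≈ 7.17 A

Combine the parallel branches: R_p = (1/1.66 + 1/1.19)⁻¹ = 0.6931 Ω.
V_A by voltage divider: V_A = 28.0 × 0.6931/(1.58 + 0.6931) = 8.538 V.
Branch current I = V_A/R_D = 8.538/1.19 = 7.175 A.
(Check via current divider: I_total = 12.32 A; share G_k/ΣG = 0.5825 → same result.)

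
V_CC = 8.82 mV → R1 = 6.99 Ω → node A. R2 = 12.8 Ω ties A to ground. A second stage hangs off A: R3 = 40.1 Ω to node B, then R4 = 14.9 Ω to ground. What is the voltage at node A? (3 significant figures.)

V_A ≈ 5.27 mV

The second stage (R3 + R4 = 55.00 Ω) loads node A in parallel with R2.
R2 ‖ (R3+R4) = 10.38 Ω.
So V_A = 8.82 × 0.5977 = 5.271 mV.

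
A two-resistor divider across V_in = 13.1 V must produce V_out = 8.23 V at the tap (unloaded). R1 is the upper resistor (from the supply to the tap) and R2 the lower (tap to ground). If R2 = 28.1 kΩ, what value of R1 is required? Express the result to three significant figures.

The divider ratio is R2/(R1+R2) = 8.23/13.1 = 0.6282.
Rearranging, R1 = R2·(1−k)/k = 28.1 × 0.5917 = 16.63 kΩ.

R1 ≈ 16.6 kΩ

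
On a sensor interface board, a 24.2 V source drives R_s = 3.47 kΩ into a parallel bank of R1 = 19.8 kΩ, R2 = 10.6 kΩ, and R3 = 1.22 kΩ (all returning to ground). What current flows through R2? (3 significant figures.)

Equivalent of the parallel group: R_p = 1.037 kΩ.
V_A by voltage divider: V_A = 24.2 × 1.037/(3.47 + 1.037) = 5.567 V.
Branch current I = V_A/R2 = 5.567/10.6 = 0.5252 mA.

I ≈ 0.525 mA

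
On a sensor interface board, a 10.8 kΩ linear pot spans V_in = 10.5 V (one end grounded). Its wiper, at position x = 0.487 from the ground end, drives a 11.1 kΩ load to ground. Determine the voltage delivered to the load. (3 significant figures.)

V_out ≈ 4.11 V

Split the track: R_lower = x·R_p = 5.260 kΩ, R_upper = (1−x)·R_p = 5.540 kΩ.
Lower segment in parallel with the load: 5.260 ‖ 11.1 = 3.569 kΩ.
Then V_out = V_in · 3.569/(5.540 + 3.569) = 4.114 V.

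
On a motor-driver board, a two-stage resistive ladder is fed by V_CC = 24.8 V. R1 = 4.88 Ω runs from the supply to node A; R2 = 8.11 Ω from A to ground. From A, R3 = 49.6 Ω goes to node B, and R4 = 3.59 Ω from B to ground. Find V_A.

The second stage (R3 + R4 = 53.19 Ω) loads node A in parallel with R2.
Effective lower resistance at A: R2 ‖ 53.19 = 7.037 Ω.
First divider: V_A = V_CC · 7.037/(4.88 + 7.037) = 14.64 V.

V_A ≈ 14.6 V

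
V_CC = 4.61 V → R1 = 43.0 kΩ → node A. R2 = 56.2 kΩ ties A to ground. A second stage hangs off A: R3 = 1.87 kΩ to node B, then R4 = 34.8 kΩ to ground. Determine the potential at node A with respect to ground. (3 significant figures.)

V_A ≈ 1.57 V

Looking into the second stage from A: R3 + R4 = 36.67 kΩ appears in parallel with R2.
R2 ‖ (R3+R4) = 22.19 kΩ.
V_A = 4.61 × 22.19/(43.0 + 22.19) = 1.569 V.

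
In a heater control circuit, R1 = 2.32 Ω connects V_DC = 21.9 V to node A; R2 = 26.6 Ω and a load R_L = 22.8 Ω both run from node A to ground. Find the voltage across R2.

V_out ≈ 18.4 V

First combine the lower leg with the load: R2 ‖ R_L = 12.28 Ω.
Then V_out = V_DC · R2'/(R1 + R2') = 21.9 × 12.28/14.60 = 18.42 V.
(Unloaded it would be 20.1 V; the load pulls it down.)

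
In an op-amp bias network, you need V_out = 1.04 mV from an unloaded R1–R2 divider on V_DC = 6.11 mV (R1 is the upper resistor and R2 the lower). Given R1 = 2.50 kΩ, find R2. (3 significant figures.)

R2 ≈ 0.513 kΩ

Required fraction k = V_out/V_DC = 0.1702.
R2 = R1 · 0.1702/(1 − 0.1702) = 0.5128 kΩ.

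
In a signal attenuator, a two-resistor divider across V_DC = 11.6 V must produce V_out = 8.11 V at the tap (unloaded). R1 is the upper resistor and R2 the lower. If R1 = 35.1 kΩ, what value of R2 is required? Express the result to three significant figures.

Required fraction k = V_out/V_DC = 0.6991.
R2 = R1 · 0.6991/(1 − 0.6991) = 81.56 kΩ.

R2 ≈ 81.6 kΩ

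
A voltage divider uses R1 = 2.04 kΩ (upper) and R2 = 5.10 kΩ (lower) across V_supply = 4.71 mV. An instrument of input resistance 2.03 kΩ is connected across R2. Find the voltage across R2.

V_out ≈ 1.96 mV

R2 ‖ R_L = (5.10 × 2.03)/(5.10 + 2.03) = 1.452 kΩ.
Now apply the divider: V_out = 4.71 × 0.4158 = 1.958 mV.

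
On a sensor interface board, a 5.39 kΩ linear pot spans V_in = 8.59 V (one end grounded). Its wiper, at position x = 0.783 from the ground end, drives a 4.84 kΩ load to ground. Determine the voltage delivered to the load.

The pot divides into 1.170 kΩ above the wiper and 4.220 kΩ below.
(x·R_p) ‖ R_L = 2.254 kΩ.
Then V_out = V_in · 2.254/(1.170 + 2.254) = 5.656 V.

V_out ≈ 5.66 V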